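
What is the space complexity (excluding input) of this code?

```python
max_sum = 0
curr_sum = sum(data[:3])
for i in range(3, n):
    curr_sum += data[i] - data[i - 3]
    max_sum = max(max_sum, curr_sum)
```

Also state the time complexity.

Space complexity: O(1).
Only a constant amount of auxiliary storage is used; nothing grows with n.
Time complexity: O(n).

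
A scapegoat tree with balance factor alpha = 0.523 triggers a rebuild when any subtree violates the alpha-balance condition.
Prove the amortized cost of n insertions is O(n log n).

Define potential Phi = c * sum of |size(left(v)) - size(right(v))| over all nodes. An insertion at depth d costs O(d) = O(log n) and increases Phi by O(log n). When a rebuild of subtree of size s occurs, it costs O(s) but reduces Phi by Omega(s). With alpha = 0.523, between rebuilds Omega(s) insertions must occur. Amortized cost per insertion: O(log n).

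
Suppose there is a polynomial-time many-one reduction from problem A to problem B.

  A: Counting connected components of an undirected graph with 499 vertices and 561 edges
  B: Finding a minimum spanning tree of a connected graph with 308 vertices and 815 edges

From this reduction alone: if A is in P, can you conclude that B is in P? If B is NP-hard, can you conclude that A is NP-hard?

A poly-time reduction A <=_p B transfers tractability DOWN (B easy => A easy) and hardness UP (A hard => B hard), not the reverse.
From A in P, the reduction alone does NOT give B in P: any problem in P trivially reduces to SAT, yet SAT is not known to be in P.
From B NP-hard, the reduction alone does NOT give A NP-hard: again, easy problems reduce to hard ones.
(Here in fact A is P and B is P.)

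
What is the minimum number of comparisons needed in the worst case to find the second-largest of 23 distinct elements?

Lower bound: finding the max needs 23-1 comparisons. By the adversary weight-doubling argument, the max must personally win >= ceil(log_2(23)) = 5 comparisons; the 2nd-largest is among those 5 losers, needing 5-1 more comparisons. Total >= 23-1 + 5-1 = 26. A balanced knockout tournament achieves this.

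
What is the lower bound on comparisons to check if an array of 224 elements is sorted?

To verify 224 elements are sorted, we must compare each consecutive pair. Skipping any pair allows an adversary to swap them. Therefore 223 comparisons are necessary and sufficient.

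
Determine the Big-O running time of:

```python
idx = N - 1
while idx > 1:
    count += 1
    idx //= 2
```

Time complexity: O(log n).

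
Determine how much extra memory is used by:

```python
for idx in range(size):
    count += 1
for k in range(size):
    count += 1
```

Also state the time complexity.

Space complexity: O(1).
Only a constant amount of auxiliary storage is used; nothing grows with n.
Time complexity: O(n).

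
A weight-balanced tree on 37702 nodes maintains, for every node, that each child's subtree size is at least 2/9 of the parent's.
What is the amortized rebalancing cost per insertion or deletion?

With balance ratio 2/9, tree height is O(log_{9/2}(37702)) = O(log n). A rebalance at a node of size s costs O(s) but requires Omega(s) updates in that subtree to retrigger. Summed over the O(log n) ancestors of the touched leaf, amortized rebalancing is O(log n).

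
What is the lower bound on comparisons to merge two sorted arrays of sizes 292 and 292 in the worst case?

Adversary: with |292 - 292| <= 1 the inputs can be fully interleaved so that every adjacent pair in the merged output comes from different arrays. Then each of the 583 adjacent pairs must be directly compared, or the algorithm cannot determine their relative order. Standard merge meets this bound.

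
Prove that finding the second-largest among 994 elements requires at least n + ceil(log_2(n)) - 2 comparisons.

Lower bound (adversary): identifying the maximum requires 994-1 comparisons (each eliminates one candidate). Assign weight 1 to each element; on each comparison the adversary lets the heavier side win and gives it the loser's weight. The max ends with weight 994, but each comparison it wins at most doubles its weight, so the max must win >= ceil(log_2(994)) = 10 comparisons. The second-largest is one of those 10 direct losers to the max, and identifying which one is largest needs >= 10-1 further comparisons. Total >= 994-1 + 10-1 = 1002.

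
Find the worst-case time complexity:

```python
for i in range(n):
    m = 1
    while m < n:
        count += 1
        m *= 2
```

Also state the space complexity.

Time complexity: O(n log n).
Space complexity: O(1).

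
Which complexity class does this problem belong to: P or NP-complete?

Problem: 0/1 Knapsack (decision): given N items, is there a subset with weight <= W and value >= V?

This problem is NP-complete: reduces from Subset Sum.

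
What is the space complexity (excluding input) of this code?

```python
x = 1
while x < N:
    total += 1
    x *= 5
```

Space complexity: O(1).
Only a constant amount of auxiliary storage is used; nothing grows with n.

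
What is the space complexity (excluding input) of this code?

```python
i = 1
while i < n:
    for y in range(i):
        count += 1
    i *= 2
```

Space complexity: O(1).
Only a constant amount of auxiliary storage is used; nothing grows with n.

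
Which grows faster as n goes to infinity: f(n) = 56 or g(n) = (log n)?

g(n) = (log n) grows faster: any unbounded function dominates a constant.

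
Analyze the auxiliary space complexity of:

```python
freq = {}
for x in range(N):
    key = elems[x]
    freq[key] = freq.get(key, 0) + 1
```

Space complexity: O(n).
Auxiliary storage grows linearly with the input size n in the worst case.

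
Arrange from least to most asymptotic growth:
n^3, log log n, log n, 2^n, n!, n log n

Ordered by growth rate: log log n < log n < n log n < n^3 < 2^n < n!.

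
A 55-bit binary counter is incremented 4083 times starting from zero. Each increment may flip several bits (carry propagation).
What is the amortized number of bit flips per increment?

Bit i flips on every 2^i-th increment, so over 4083 increments bit i flips floor(4083/2^i) times. Summing over i: total flips < 2 * 4083. Amortized: < 2 = O(1) per increment.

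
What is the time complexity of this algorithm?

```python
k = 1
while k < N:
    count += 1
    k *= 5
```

Time complexity: O(log n).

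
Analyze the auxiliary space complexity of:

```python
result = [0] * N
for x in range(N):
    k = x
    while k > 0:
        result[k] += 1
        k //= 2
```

Space complexity: O(n).
Auxiliary storage grows linearly with the input size n in the worst case.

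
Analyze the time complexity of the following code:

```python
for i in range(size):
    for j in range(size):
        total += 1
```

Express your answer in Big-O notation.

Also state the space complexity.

Time complexity: O(n^2).
Space complexity: O(1).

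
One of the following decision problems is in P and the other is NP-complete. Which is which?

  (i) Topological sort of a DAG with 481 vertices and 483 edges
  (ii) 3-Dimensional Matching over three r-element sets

(i) is P: DFS-based topological sort runs in O(V+E).
(ii) is NP-complete: one of Karp's 21 NP-complete problems.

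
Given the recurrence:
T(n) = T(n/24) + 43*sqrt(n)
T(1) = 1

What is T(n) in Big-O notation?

Each level contributes sqrt(n/24^k). Geometric series with ratio 1/sqrt(24) < 1 sums to O(sqrt(n)).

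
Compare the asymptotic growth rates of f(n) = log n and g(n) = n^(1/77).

g(n) = n^(1/77) grows faster: any positive power of n dominates log n.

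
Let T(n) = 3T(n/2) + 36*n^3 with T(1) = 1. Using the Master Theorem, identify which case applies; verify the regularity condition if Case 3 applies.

a=3, b=2, f(n)=36*n^3.
log_2(3) = 1.585 < 3.
f(n) = Omega(n^(1.585+epsilon)) for some epsilon > 0, so Case 3 is the candidate.
Regularity: a*f(n/b) = 3*36*(n/2)^3 = (3/8)*36*n^3 <= c*f(n) with c = 3/8 < 1. Satisfied.
Case 3: T(n) = Theta(n^3).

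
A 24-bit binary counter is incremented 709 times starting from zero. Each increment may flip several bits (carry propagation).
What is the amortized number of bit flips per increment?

Bit i flips on every 2^i-th increment, so over 709 increments bit i flips floor(709/2^i) times. Summing over i: total flips < 2 * 709. Amortized: < 2 = O(1) per increment.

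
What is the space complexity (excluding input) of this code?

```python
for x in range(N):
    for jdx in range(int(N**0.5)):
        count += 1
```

Space complexity: O(1).
Only a constant amount of auxiliary storage is used; nothing grows with n.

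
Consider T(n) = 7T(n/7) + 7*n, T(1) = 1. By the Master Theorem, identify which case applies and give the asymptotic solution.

a=7, b=7, f(n)=7*n.
log_7(7) = 1, so n^(log_b(a)) = n.
f(n) = Theta(n), so Case 2 applies.
T(n) = Theta(n log n).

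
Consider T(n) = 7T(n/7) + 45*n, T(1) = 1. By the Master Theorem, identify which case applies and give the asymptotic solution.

a=7, b=7, f(n)=45*n.
log_7(7) = 1, so n^(log_b(a)) = n.
f(n) = Theta(n), so Case 2 applies.
T(n) = Theta(n log n).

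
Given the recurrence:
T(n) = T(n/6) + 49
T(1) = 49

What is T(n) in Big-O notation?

Each step divides n by 6 and adds 49. After log_6(n) steps, T(n) = O(log n).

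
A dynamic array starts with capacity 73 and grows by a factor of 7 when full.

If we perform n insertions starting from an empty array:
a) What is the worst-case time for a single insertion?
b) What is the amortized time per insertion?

(a) Worst-case single insertion: O(n) -- when the array is full at capacity c, the resize copies all c elements, and c can be Theta(n).
(b) Resizes happen at sizes 73, 511, 3577, ... Total copy cost for n insertions: 73 + 511 + ... = O(n) (geometric series with ratio 1/7). Amortized cost per insertion: O(n)/n = O(1).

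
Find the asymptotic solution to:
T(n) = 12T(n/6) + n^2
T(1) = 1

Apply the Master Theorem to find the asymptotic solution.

a=12, b=6, f(n)=n^2. log_6(12) = 1.387 < 2. Case 3: T(n) = O(n^2).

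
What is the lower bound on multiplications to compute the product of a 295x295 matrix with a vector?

A 295x295 matrix-vector product has 295 inner products of length 295. Output depends on all 295^2 = 87025 matrix entries. At least 87025 multiplications needed.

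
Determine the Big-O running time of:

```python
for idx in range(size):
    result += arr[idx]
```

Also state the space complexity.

Time complexity: O(n).
Space complexity: O(1).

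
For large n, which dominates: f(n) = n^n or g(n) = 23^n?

f(n) = n^n grows faster: n^n / 23^n = (n/23)^n -> infinity once n > 23.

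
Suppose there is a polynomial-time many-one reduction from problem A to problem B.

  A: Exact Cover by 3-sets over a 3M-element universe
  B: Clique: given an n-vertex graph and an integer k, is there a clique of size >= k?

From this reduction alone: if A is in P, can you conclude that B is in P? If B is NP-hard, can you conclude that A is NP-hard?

A poly-time reduction A <=_p B transfers tractability DOWN (B easy => A easy) and hardness UP (A hard => B hard), not the reverse.
From A in P, the reduction alone does NOT give B in P: any problem in P trivially reduces to SAT, yet SAT is not known to be in P.
From B NP-hard, the reduction alone does NOT give A NP-hard: again, easy problems reduce to hard ones.
(Here in fact A is NP-complete and B is NP-complete.)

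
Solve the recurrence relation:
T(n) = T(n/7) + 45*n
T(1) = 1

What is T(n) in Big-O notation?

Geometric series: 45*n*(1 + 1/7 + 1/7^2 + ...) = O(n). T(n) = O(n).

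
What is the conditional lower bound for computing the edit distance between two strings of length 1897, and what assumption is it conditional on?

Under SETH (the Strong Exponential Time Hypothesis), edit distance on length-1897 strings cannot be computed in O(n^(2-epsilon)) time for any epsilon > 0 (Backurs-Indyk). The reduction is from CNF-SAT via the orthogonal vectors problem.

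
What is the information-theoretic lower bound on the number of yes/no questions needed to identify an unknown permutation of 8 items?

There are 8! = 40320 permutations. Each yes/no question gives at most 1 bit, so at least ceil(log_2(40320)) = 16 questions are needed.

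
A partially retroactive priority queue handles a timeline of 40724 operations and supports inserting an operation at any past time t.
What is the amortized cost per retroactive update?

Partially retroactive priority queues (Demaine-Iacono-Langerman) allow updates at past times with queries only at the present. With a balanced BST over the m = 40724 timeline events tracking bridges, each retroactive insert or delete is O(log m) amortized.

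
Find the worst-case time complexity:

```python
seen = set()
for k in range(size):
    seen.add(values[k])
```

Time complexity: O(n).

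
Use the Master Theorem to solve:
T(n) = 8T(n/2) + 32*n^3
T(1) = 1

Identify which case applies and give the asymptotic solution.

a=8, b=2, f(n)=32*n^3.
log_2(8) = 3, so n^(log_b(a)) = n^3.
f(n) = Theta(n^3), so Case 2 applies.
T(n) = Theta(n^3 log n).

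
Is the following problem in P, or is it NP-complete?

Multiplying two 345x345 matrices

This problem is in P: the schoolbook algorithm runs in O(n^3).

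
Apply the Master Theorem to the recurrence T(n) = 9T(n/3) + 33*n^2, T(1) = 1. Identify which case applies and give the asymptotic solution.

a=9, b=3, f(n)=33*n^2.
log_3(9) = 2, so n^(log_b(a)) = n^2.
f(n) = Theta(n^2), so Case 2 applies.
T(n) = Theta(n^2 log n).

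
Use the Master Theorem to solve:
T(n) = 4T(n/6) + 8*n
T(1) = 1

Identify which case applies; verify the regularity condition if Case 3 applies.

a=4, b=6, f(n)=8*n.
log_6(4) = 0.7737 < 1.
f(n) = Omega(n^(0.7737+epsilon)) for some epsilon > 0, so Case 3 is the candidate.
Regularity: a*f(n/b) = 4*8*(n/6)^1 = (4/6)*8*n^1 <= c*f(n) with c = 4/6 < 1. Satisfied.
Case 3: T(n) = Theta(n).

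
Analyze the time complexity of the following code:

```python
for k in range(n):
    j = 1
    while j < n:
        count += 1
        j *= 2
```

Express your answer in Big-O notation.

Time complexity: O(n log n).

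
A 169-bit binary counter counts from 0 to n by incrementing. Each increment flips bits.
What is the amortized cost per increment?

Bit i flips every 2^i increments. Total flips over n increments: sum_{i=0}^{169} n/2^i < 2n. Amortized cost: 2n/n = O(1).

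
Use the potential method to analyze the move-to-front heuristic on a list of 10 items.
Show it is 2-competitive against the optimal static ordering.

Let Phi = number of inversions between the MTF list and the optimal static list (0 <= Phi <= C(10,2)). Accessing an element at MTF position k and optimal position j: the move-to-front destroys all k-1 inversions in front of it that are not in front in optimal (>= k-j of them) and creates at most j-1 new ones. Amortized cost <= k + (j-1) - (k-j) = 2j - 1 <= 2 * optimal cost.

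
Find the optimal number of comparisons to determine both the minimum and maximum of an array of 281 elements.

Naive approach: 560 comparisons (280 for max + 280 for min).
Optimal: Compare elements in pairs first (floor(n/2) = 140 comparisons), then find max among winners and min among losers (140 comparisons each).
Total: ceil(3n/2) - 2 = 420 comparisons. An adversary argument shows this is also a lower bound.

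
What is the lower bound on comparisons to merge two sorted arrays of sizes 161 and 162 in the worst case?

Adversary: with |161 - 162| <= 1 the inputs can be fully interleaved so that every adjacent pair in the merged output comes from different arrays. Then each of the 322 adjacent pairs must be directly compared, or the algorithm cannot determine their relative order. Standard merge meets this bound.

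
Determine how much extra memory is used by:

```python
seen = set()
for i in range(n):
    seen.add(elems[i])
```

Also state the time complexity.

Space complexity: O(n).
Auxiliary storage grows linearly with the input size n in the worst case.
Time complexity: O(n).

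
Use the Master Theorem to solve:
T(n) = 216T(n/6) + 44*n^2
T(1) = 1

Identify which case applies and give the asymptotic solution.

a=216, b=6, f(n)=44*n^2.
log_6(216) = 3 > 2.
Since f(n) = O(n^2) is polynomially smaller than n^3, Case 1 applies.
T(n) = Theta(n^3).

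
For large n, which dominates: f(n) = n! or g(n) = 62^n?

f(n) = n! grows faster: n!/62^n -> infinity by Stirling.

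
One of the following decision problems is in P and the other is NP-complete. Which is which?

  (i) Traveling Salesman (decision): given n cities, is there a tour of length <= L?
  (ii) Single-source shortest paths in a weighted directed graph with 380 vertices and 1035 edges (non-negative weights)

(i) is NP-complete: reduces from Hamiltonian Cycle.
(ii) is P: Dijkstra's algorithm runs in O((V+E) log V).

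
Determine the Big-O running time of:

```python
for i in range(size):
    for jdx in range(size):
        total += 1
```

Time complexity: O(n^2).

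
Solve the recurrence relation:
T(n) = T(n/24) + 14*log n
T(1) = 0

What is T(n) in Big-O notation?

Each of the log_24(n) levels adds O(log n). T(n) = O(log^2 n).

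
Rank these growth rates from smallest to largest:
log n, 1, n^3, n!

Ordered by growth rate: 1 < log n < n^3 < n!.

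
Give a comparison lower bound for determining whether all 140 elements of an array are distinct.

In the algebraic decision-tree model, the YES region for element distinctness on 140 elements has 140! connected components (one per ordering). Ben-Or's theorem then gives a lower bound of Omega(log(n!)) = Omega(n log n).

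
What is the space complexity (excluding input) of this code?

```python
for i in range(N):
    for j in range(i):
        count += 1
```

Space complexity: O(1).
Only a constant amount of auxiliary storage is used; nothing grows with n.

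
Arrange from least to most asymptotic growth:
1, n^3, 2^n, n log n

Ordered by growth rate: 1 < n log n < n^3 < 2^n.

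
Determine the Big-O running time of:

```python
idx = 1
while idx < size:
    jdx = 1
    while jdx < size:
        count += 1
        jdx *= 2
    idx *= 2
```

Time complexity: O(log^2 n).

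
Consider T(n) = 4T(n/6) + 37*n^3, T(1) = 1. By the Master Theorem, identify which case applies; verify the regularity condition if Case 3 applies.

a=4, b=6, f(n)=37*n^3.
log_6(4) = 0.7737 < 3.
f(n) = Omega(n^(0.7737+epsilon)) for some epsilon > 0, so Case 3 is the candidate.
Regularity: a*f(n/b) = 4*37*(n/6)^3 = (4/216)*37*n^3 <= c*f(n) with c = 4/216 < 1. Satisfied.
Case 3: T(n) = Theta(n^3).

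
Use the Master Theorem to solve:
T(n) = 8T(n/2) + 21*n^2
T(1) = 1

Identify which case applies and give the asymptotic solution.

a=8, b=2, f(n)=21*n^2.
log_2(8) = 3 > 2.
Since f(n) = O(n^2) is polynomially smaller than n^3, Case 1 applies.
T(n) = Theta(n^3).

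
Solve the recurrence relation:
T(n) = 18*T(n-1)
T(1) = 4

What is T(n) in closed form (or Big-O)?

Each step multiplies by 18. T(n) = T(1)*18^(n-1) = 4*18^(n-1).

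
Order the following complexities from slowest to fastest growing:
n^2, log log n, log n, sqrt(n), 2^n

Ordered by growth rate: log log n < log n < sqrt(n) < n^2 < 2^n.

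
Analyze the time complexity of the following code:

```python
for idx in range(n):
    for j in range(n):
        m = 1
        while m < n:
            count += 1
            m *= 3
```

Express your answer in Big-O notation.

Time complexity: O(n^2 log n).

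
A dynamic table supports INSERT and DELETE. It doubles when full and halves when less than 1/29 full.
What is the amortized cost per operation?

Using potential function Phi = |2*num_items - table_size| when load > 1/2, and Phi = table_size/2 - num_items otherwise. The gap of 1/29 vs 1/2 for shrinking prevents thrashing. Both insert and delete have O(1) amortized cost.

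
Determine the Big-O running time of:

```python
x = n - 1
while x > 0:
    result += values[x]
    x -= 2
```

Time complexity: O(n).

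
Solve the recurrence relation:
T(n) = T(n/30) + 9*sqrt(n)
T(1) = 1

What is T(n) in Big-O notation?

Each level contributes sqrt(n/30^k). Geometric series with ratio 1/sqrt(30) < 1 sums to O(sqrt(n)).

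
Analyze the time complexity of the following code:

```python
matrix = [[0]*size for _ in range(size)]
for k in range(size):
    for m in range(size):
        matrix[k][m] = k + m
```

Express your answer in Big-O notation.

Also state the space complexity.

Time complexity: O(n^2).
Space complexity: O(n^2).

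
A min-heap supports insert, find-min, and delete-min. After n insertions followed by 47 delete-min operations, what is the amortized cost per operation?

Insert takes O(log n) worst case. Delete-min takes O(log n). Over a sequence of n inserts and 47 delete-mins, total cost is O((n + 47) log n). Amortized per operation: O(log n).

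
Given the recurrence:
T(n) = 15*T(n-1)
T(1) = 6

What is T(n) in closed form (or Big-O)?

Each step multiplies by 15. T(n) = T(1)*15^(n-1) = 6*15^(n-1).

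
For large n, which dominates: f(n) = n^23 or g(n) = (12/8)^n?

g(n) = (12/8)^n grows faster: (12/8)^n is exponential with base 12/8 > 1, dominating every polynomial.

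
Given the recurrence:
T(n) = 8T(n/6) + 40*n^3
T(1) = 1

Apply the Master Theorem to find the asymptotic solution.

a=8, b=6, f(n)=40*n^3. log_6(8) = 1.161 < 3. Case 3: T(n) = O(n^3).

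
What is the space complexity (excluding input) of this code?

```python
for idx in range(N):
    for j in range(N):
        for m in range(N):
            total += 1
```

Space complexity: O(1).
Only a constant amount of auxiliary storage is used; nothing grows with n.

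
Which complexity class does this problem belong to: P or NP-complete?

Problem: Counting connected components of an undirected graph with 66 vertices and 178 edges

This problem is in P: BFS/DFS visits each vertex and edge once: O(V+E).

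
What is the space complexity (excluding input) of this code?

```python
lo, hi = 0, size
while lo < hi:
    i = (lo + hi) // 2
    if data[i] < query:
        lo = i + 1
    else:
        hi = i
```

Space complexity: O(1).
Only a constant amount of auxiliary storage is used; nothing grows with n.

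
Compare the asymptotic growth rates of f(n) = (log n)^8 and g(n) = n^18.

g(n) = n^18 grows faster: any positive polynomial dominates any polylog.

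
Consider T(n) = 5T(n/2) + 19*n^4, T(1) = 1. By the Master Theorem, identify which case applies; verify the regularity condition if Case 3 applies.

a=5, b=2, f(n)=19*n^4.
log_2(5) = 2.322 < 4.
f(n) = Omega(n^(2.322+epsilon)) for some epsilon > 0, so Case 3 is the candidate.
Regularity: a*f(n/b) = 5*19*(n/2)^4 = (5/16)*19*n^4 <= c*f(n) with c = 5/16 < 1. Satisfied.
Case 3: T(n) = Theta(n^4).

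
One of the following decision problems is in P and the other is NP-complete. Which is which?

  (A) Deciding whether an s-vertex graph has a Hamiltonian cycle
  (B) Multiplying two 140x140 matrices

(A) is NP-complete: one of Karp's 21 NP-complete problems.
(B) is P: the schoolbook algorithm runs in O(n^3).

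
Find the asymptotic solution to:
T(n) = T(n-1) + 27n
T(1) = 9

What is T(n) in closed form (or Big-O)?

Unrolling: T(n) = 9 + 27*(2 + 3 + ... + n) = 9 + 27*(n(n+1)/2 - 1) = O(n^2).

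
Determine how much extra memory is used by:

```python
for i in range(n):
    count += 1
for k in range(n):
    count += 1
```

Space complexity: O(1).
Only a constant amount of auxiliary storage is used; nothing grows with n.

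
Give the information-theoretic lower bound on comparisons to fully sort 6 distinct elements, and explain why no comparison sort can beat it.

A comparison sort is a binary decision tree whose leaves are the 6! = 720 possible output permutations. A binary tree with L leaves has height >= ceil(log_2(L)). So any comparison sort needs >= ceil(log_2(6!)) = 10 comparisons in the worst case.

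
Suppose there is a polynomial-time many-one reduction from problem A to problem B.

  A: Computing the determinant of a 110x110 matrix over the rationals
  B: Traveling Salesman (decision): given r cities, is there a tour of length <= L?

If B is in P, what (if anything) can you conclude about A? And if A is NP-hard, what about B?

A poly-time reduction A <=_p B means any A-instance can be transformed to a B-instance in poly time.
If B is in P: compose the reduction with B's poly-time algorithm to solve A in poly time, so A is in P.
If A is NP-hard: every NP problem reduces to A, which reduces to B; composing reductions, every NP problem reduces to B, so B is NP-hard.
(Here in fact A is P and B is NP-complete.)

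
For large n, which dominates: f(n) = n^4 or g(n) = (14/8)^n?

g(n) = (14/8)^n grows faster: (14/8)^n is exponential with base 14/8 > 1, dominating every polynomial.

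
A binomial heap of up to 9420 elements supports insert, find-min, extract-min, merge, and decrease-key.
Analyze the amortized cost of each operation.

A binomial heap with n <= 9420 elements has at most floor(log_2 9420) + 1 = 14 trees. Using potential Phi = number of trees: Insert adds one tree, but cascading merges reduce count -- amortized O(1). Find-min reads the cached minimum pointer: O(1). Extract-min creates O(log n) new trees: O(log n). Merge combines tree lists: O(log n). Decrease-key sifts the element up its tree of height <= log n: O(log n).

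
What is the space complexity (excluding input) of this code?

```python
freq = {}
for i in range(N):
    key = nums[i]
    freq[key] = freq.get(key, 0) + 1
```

Space complexity: O(n).
Auxiliary storage grows linearly with the input size n in the worst case.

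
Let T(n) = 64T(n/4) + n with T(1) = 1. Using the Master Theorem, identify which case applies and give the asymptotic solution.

a=64, b=4, f(n)=n.
log_4(64) = 3 > 1.
Since f(n) = O(n^1) is polynomially smaller than n^3, Case 1 applies.
T(n) = Theta(n^3).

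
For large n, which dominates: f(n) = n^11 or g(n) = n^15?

g(n) = n^15 grows faster: n^15/n^11 = n^4 -> infinity.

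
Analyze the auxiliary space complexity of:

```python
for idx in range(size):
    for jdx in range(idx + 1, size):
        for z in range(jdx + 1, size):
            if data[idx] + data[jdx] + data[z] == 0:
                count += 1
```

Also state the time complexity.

Space complexity: O(1).
Only a constant amount of auxiliary storage is used; nothing grows with n.
Time complexity: O(n^3).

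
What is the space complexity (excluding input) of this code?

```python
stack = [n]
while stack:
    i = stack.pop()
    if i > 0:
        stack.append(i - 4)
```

Space complexity: O(1).
Only a constant amount of auxiliary storage is used; nothing grows with n.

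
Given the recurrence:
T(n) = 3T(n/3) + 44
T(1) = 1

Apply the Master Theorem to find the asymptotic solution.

a=3, b=3, f(n)=44. log_3(3) = 1. Case 1 of Master Theorem: T(n) = O(n^1).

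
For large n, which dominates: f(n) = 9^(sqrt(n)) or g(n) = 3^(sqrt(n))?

f(n) = 9^(sqrt(n)) grows faster: ratio is (9/3)^(sqrt(n)) -> infinity since 9/3 > 1.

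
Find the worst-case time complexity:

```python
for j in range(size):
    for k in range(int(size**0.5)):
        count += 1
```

Time complexity: O(n * sqrt(n)).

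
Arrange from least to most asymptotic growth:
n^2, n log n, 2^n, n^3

Ordered by growth rate: n log n < n^2 < n^3 < 2^n.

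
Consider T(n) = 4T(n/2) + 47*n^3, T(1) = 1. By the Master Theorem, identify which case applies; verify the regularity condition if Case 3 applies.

a=4, b=2, f(n)=47*n^3.
log_2(4) = 2 < 3.
f(n) = Omega(n^(2+epsilon)) for some epsilon > 0, so Case 3 is the candidate.
Regularity: a*f(n/b) = 4*47*(n/2)^3 = (4/8)*47*n^3 <= c*f(n) with c = 4/8 < 1. Satisfied.
Case 3: T(n) = Theta(n^3).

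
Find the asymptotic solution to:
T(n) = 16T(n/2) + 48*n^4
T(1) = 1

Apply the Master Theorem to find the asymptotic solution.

a=16, b=2, f(n)=48*n^4. log_2(16) = 4. Case 2: T(n) = O(n^4 log n).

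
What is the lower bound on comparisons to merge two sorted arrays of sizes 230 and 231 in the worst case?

Adversary: with |230 - 231| <= 1 the inputs can be fully interleaved so that every adjacent pair in the merged output comes from different arrays. Then each of the 460 adjacent pairs must be directly compared, or the algorithm cannot determine their relative order. Standard merge meets this bound.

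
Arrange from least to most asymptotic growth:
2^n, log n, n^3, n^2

Ordered by growth rate: log n < n^2 < n^3 < 2^n.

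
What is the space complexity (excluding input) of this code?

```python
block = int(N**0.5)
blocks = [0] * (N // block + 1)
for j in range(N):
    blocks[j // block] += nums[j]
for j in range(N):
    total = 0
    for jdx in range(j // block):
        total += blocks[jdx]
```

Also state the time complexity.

Space complexity: O(sqrt(n)).
Storage scales with sqrt(n).
Time complexity: O(n * sqrt(n)).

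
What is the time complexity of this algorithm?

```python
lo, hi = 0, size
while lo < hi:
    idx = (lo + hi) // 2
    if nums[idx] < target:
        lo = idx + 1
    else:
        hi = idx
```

Time complexity: O(log n).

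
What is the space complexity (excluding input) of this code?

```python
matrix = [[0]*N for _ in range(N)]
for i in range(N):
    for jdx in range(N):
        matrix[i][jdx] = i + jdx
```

Space complexity: O(n^2).
A 2D structure of size n x n is allocated.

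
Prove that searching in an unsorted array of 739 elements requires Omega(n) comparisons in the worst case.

An adversary can always place the target in the last position checked. Until all 739 positions are examined, the target might be in any unchecked position. Therefore 739 comparisons are necessary.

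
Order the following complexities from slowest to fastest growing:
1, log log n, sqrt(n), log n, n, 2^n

Ordered by growth rate: 1 < log log n < log n < sqrt(n) < n < 2^n.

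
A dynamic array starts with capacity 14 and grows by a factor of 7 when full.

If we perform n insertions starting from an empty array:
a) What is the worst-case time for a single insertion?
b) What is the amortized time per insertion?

(a) Worst-case single insertion: O(n) -- when the array is full at capacity c, the resize copies all c elements, and c can be Theta(n).
(b) Resizes happen at sizes 14, 98, 686, ... Total copy cost for n insertions: 14 + 98 + ... = O(n) (geometric series with ratio 1/7). Amortized cost per insertion: O(n)/n = O(1).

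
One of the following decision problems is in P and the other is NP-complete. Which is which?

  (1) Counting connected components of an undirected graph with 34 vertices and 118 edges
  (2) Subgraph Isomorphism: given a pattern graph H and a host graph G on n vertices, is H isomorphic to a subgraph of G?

(1) is P: BFS/DFS visits each vertex and edge once: O(V+E).
(2) is NP-complete: generalizes Clique and Hamiltonian Path (pattern size is part of the input).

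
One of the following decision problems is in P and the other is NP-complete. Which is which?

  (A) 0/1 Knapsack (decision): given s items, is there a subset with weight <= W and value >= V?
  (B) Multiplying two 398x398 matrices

(A) is NP-complete: reduces from Subset Sum.
(B) is P: the schoolbook algorithm runs in O(n^3).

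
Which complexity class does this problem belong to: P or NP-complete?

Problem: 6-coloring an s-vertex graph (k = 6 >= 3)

This problem is NP-complete: graph k-coloring for k>=3 is NP-complete by reduction from 3-SAT.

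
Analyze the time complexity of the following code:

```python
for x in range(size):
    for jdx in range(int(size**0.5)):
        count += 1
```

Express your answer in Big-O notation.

Time complexity: O(n * sqrt(n)).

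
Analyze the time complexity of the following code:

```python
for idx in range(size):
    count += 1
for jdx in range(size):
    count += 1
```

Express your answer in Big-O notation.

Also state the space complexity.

Time complexity: O(n).
Space complexity: O(1).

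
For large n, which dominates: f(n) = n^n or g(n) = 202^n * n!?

g(n) = 202^n * n! grows faster: by Stirling n! ~ sqrt(2 pi n)(n/e)^n, so 202^n n! / n^n ~ (202/e)^n sqrt(2 pi n) -> infinity since 202/e > 1.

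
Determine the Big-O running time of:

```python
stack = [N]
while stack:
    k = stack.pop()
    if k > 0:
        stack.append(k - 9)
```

Time complexity: O(n).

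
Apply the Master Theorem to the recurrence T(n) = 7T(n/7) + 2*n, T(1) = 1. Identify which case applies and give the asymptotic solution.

a=7, b=7, f(n)=2*n.
log_7(7) = 1, so n^(log_b(a)) = n.
f(n) = Theta(n), so Case 2 applies.
T(n) = Theta(n log n).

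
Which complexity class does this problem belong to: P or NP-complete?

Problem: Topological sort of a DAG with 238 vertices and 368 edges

This problem is in P: DFS-based topological sort runs in O(V+E).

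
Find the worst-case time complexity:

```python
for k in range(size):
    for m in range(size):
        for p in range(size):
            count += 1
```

Time complexity: O(n^3).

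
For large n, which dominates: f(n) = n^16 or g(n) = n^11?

f(n) = n^16 grows faster: n^16/n^11 = n^5 -> infinity.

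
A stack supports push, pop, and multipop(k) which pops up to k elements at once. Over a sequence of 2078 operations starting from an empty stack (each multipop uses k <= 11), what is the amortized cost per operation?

Each element is pushed exactly once and popped at most once (whether by pop or as part of a multipop). So the total number of individual pops over the whole sequence is at most the number of pushes, which is at most 2078. Total work <= 2 * 2078, hence O(1) amortized per operation.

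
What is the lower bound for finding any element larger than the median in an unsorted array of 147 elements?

To find an element larger than the median of 147 elements, we must see Omega(n) elements. Without seeing enough elements, an adversary can make any unseen element the median.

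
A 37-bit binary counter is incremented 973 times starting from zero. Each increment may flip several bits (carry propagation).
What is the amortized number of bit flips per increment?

Bit i flips on every 2^i-th increment, so over 973 increments bit i flips floor(973/2^i) times. Summing over i: total flips < 2 * 973. Amortized: < 2 = O(1) per increment.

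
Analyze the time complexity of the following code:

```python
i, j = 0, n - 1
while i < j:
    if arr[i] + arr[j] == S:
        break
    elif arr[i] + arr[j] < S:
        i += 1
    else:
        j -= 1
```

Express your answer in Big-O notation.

Time complexity: O(n).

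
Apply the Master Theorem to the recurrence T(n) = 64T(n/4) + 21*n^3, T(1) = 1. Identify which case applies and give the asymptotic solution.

a=64, b=4, f(n)=21*n^3.
log_4(64) = 3, so n^(log_b(a)) = n^3.
f(n) = Theta(n^3), so Case 2 applies.
T(n) = Theta(n^3 log n).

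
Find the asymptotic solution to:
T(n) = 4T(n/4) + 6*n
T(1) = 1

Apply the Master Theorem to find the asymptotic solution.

a=4, b=4, f(n)=6*n. log_4(4) = 1. Case 2: T(n) = O(n log n).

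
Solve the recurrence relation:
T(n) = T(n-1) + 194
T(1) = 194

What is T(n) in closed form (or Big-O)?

Unrolling: T(n) = T(n-1) + 194 = T(n-2) + 2*194 = ... = T(1) + (n-1)*194 = 194 + (n-1)*194 = 194n.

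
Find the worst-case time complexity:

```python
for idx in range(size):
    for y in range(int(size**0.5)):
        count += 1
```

Time complexity: O(n * sqrt(n)).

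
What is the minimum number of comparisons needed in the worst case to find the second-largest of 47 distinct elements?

Lower bound: finding the max needs 47-1 comparisons. By the adversary weight-doubling argument, the max must personally win >= ceil(log_2(47)) = 6 comparisons; the 2nd-largest is among those 6 losers, needing 6-1 more comparisons. Total >= 47-1 + 6-1 = 51. A balanced knockout tournament achieves this.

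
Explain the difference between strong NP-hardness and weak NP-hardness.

A problem is strongly NP-hard if it remains NP-hard even when all numbers in the input are bounded by a polynomial in the input length. A weakly NP-hard problem admits a pseudopolynomial algorithm. Subset Sum is weakly NP-hard (has O(nW) DP). 3-SAT is strongly NP-hard (no numeric parameters).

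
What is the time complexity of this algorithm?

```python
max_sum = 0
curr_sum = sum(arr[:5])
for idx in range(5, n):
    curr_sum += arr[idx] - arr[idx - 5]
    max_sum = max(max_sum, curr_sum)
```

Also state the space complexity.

Time complexity: O(n).
Space complexity: O(1).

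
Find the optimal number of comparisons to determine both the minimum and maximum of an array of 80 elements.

Naive approach: 158 comparisons (79 for max + 79 for min).
Optimal: Compare elements in pairs first (floor(n/2) = 40 comparisons), then find max among winners and min among losers (39 comparisons each).
Total: ceil(3n/2) - 2 = 118 comparisons. An adversary argument shows this is also a lower bound.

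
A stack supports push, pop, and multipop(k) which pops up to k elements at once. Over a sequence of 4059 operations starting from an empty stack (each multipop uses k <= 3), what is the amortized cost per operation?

Each element is pushed exactly once and popped at most once (whether by pop or as part of a multipop). So the total number of individual pops over the whole sequence is at most the number of pushes, which is at most 4059. Total work <= 2 * 4059, hence O(1) amortized per operation.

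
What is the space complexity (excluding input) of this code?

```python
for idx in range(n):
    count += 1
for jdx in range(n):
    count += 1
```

Space complexity: O(1).
Only a constant amount of auxiliary storage is used; nothing grows with n.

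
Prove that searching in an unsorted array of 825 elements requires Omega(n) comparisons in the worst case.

An adversary can always place the target in the last position checked. Until all 825 positions are examined, the target might be in any unchecked position. Therefore 825 comparisons are necessary.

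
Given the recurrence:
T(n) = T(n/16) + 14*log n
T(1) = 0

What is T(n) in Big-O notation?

Each of the log_16(n) levels adds O(log n). T(n) = O(log^2 n).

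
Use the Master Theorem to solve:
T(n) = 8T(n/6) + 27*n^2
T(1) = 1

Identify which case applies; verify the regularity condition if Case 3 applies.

a=8, b=6, f(n)=27*n^2.
log_6(8) = 1.161 < 2.
f(n) = Omega(n^(1.161+epsilon)) for some epsilon > 0, so Case 3 is the candidate.
Regularity: a*f(n/b) = 8*27*(n/6)^2 = (8/36)*27*n^2 <= c*f(n) with c = 8/36 < 1. Satisfied.
Case 3: T(n) = Theta(n^2).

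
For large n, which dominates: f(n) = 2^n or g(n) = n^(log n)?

f(n) = 2^n grows faster: take logs: log(n^(log n)) = (log n)^2, log(2^n) = n log 2; n dominates (log n)^2.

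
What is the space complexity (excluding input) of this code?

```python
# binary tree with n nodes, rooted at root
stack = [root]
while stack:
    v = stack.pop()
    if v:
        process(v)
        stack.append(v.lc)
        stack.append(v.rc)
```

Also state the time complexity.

Space complexity: O(n).
Auxiliary storage grows linearly with the input size n in the worst case.
Time complexity: O(n).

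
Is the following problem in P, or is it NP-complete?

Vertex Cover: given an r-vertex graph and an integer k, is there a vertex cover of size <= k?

This problem is NP-complete: one of Karp's 21 NP-complete problems (with k part of the input; for any fixed constant k it is in P).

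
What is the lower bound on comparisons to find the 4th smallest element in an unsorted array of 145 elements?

Finding the 4th smallest of 145 elements requires Omega(n) comparisons. Every element must participate in at least one comparison; otherwise it could be the 4th smallest.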